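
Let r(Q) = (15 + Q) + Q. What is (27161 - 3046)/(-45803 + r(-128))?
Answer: -24115/46044 ≈ -0.52374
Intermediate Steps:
r(Q) = 15 + 2*Q
(27161 - 3046)/(-45803 + r(-128)) = (27161 - 3046)/(-45803 + (15 + 2*(-128))) = 24115/(-45803 + (15 - 256)) = 24115/(-45803 - 241) = 24115/(-46044) = 24115*(-1/46044) = -24115/46044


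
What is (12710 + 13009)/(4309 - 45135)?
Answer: -25719/40826 ≈ -0.62997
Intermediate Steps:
(12710 + 13009)/(4309 - 45135) = 25719/(-40826) = 25719*(-1/40826) = -25719/40826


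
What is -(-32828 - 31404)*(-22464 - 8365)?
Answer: -1980208328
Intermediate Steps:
-(-32828 - 31404)*(-22464 - 8365) = -(-64232)*(-30829) = -1*1980208328 = -1980208328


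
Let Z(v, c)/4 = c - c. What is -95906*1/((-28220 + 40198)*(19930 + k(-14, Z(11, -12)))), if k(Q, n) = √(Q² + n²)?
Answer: -47953/119444616 ≈ -0.00040147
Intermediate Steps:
Z(v, c) = 0 (Z(v, c) = 4*(c - c) = 4*0 = 0)
-95906*1/((-28220 + 40198)*(19930 + k(-14, Z(11, -12)))) = -95906*1/((-28220 + 40198)*(19930 + √((-14)² + 0²))) = -95906*1/(11978*(19930 + √(196 + 0))) = -95906*1/(11978*(19930 + √196)) = -95906*1/(11978*(19930 + 14)) = -95906/(19944*11978) = -95906/238889232 = -95906*1/238889232 = -47953/119444616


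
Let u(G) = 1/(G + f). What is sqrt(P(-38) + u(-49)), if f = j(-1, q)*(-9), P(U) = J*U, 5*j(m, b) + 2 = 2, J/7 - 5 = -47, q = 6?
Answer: sqrt(547427)/7 ≈ 105.70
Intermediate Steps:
J = -294 (J = 35 + 7*(-47) = 35 - 329 = -294)
j(m, b) = 0 (j(m, b) = -2/5 + (1/5)*2 = -2/5 + 2/5 = 0)
P(U) = -294*U
f = 0 (f = 0*(-9) = 0)
u(G) = 1/G (u(G) = 1/(G + 0) = 1/G)
sqrt(P(-38) + u(-49)) = sqrt(-294*(-38) + 1/(-49)) = sqrt(11172 - 1/49) = sqrt(547427/49) = sqrt(547427)/7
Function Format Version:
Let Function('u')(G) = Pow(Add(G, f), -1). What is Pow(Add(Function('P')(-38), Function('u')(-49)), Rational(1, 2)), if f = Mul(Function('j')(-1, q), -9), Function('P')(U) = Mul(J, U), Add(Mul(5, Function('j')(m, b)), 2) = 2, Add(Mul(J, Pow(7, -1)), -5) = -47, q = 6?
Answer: Mul(Rational(1, 7), Pow(547427, Rational(1, 2))) ≈ 105.70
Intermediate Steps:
J = -294 (J = Add(35, Mul(7, -47)) = Add(35, -329) = -294)
Function('j')(m, b) = 0 (Function('j')(m, b) = Add(Rational(-2, 5), Mul(Rational(1, 5), 2)) = Add(Rational(-2, 5), Rational(2, 5)) = 0)
Function('P')(U) = Mul(-294, U)
f = 0 (f = Mul(0, -9) = 0)
Function('u')(G) = Pow(G, -1) (Function('u')(G) = Pow(Add(G, 0), -1) = Pow(G, -1))
Pow(Add(Function('P')(-38), Function('u')(-49)), Rational(1, 2)) = Pow(Add(Mul(-294, -38), Pow(-49, -1)), Rational(1, 2)) = Pow(Add(11172, Rational(-1, 49)), Rational(1, 2)) = Pow(Rational(547427, 49), Rational(1, 2)) = Mul(Rational(1, 7), Pow(547427, Rational(1, 2)))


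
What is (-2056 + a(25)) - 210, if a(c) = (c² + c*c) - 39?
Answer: -1055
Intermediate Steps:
a(c) = -39 + 2*c² (a(c) = (c² + c²) - 39 = 2*c² - 39 = -39 + 2*c²)
(-2056 + a(25)) - 210 = (-2056 + (-39 + 2*25²)) - 210 = (-2056 + (-39 + 2*625)) - 210 = (-2056 + (-39 + 1250)) - 210 = (-2056 + 1211) - 210 = -845 - 210 = -1055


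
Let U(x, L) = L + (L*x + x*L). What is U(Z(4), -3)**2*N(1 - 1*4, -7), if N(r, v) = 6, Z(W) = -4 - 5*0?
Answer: 2646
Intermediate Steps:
Z(W) = -4 (Z(W) = -4 + 0 = -4)
U(x, L) = L + 2*L*x (U(x, L) = L + (L*x + L*x) = L + 2*L*x)
U(Z(4), -3)**2*N(1 - 1*4, -7) = (-3*(1 + 2*(-4)))**2*6 = (-3*(1 - 8))**2*6 = (-3*(-7))**2*6 = 21**2*6 = 441*6 = 2646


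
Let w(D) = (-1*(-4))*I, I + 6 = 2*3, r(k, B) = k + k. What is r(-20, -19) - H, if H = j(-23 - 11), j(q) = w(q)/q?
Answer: -40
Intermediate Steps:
r(k, B) = 2*k
I = 0 (I = -6 + 2*3 = -6 + 6 = 0)
w(D) = 0 (w(D) = -1*(-4)*0 = 4*0 = 0)
j(q) = 0 (j(q) = 0/q = 0)
H = 0
r(-20, -19) - H = 2*(-20) - 1*0 = -40 + 0 = -40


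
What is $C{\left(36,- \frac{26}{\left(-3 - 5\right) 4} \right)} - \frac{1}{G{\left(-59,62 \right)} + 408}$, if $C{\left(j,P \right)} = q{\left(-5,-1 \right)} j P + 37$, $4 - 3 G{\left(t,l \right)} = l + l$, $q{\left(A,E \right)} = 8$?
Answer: $\frac{99727}{368} \approx 271.0$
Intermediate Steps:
$G{\left(t,l \right)} = \frac{4}{3} - \frac{2 l}{3}$ ($G{\left(t,l \right)} = \frac{4}{3} - \frac{l + l}{3} = \frac{4}{3} - \frac{2 l}{3}$)
$C{\left(j,P \right)} = 37 + 8 P j$ ($C{\left(j,P \right)} = 8 j P + 37 = 8 P j + 37 = 37 + 8 P j$)
$C{\left(36,- \frac{26}{\left(-3 - 5\right) 4} \right)} - \frac{1}{G{\left(-59,62 \right)} + 408} = \left(37 + 8 \left(- \frac{26}{\left(-3 - 5\right) 4}\right) 36\right) - \frac{1}{\left(\frac{4}{3} - \frac{124}{3}\right) + 408} = \left(37 + 8 \left(- \frac{26}{\left(-8\right) 4}\right) 36\right) - \frac{1}{\left(\frac{4}{3} - \frac{124}{3}\right) + 408} = \left(37 + 8 \left(- \frac{26}{-32}\right) 36\right) - \frac{1}{-40 + 408} = \left(37 + 8 \left(\left(-26\right) \left(- \frac{1}{32}\right)\right) 36\right) - \frac{1}{368} = \left(37 + 8 \cdot \frac{13}{16} \cdot 36\right) - \frac{1}{368} = \left(37 + 234\right) - \frac{1}{368} = 271 - \frac{1}{368} = \frac{99727}{368}$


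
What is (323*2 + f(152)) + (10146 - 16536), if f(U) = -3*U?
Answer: -6200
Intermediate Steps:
(323*2 + f(152)) + (10146 - 16536) = (323*2 - 3*152) + (10146 - 16536) = (646 - 456) - 6390 = 190 - 6390 = -6200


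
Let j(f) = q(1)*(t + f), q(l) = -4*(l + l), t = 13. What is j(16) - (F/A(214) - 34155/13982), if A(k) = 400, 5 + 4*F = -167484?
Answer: -1396819601/11185600 ≈ -124.88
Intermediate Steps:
F = -167489/4 (F = -5/4 + (1/4)*(-167484) = -5/4 - 41871 = -167489/4 ≈ -41872.)
q(l) = -8*l
j(f) = -104 - 8*f (j(f) = (-8*1)*(13 + f) = -8*(13 + f) = -104 - 8*f)
j(16) - (F/A(214) - 34155/13982) = (-104 - 8*16) - (-167489/4/400 - 34155/13982) = (-104 - 128) - (-167489/4*1/400 - 34155*1/13982) = -232 - (-167489/1600 - 34155/13982) = -232 - 1*(-1198239599/11185600) = -232 + 1198239599/11185600 = -1396819601/11185600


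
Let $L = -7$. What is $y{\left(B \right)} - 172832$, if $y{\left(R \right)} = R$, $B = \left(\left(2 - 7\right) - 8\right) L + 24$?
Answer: $-172717$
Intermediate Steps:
$B = 115$ ($B = \left(\left(2 - 7\right) - 8\right) \left(-7\right) + 24 = \left(-5 - 8\right) \left(-7\right) + 24 = \left(-13\right) \left(-7\right) + 24 = 91 + 24 = 115$)
$y{\left(B \right)} - 172832 = 115 - 172832 = -172717$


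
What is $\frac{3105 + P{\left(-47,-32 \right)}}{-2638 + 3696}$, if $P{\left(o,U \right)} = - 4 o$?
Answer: $\frac{3293}{1058} \approx 3.1125$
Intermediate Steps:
$\frac{3105 + P{\left(-47,-32 \right)}}{-2638 + 3696} = \frac{3105 - -188}{-2638 + 3696} = \frac{3105 + 188}{1058} = 3293 \cdot \frac{1}{1058} = \frac{3293}{1058}$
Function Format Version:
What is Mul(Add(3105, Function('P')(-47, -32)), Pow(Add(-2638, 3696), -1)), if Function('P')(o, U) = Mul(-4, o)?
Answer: Rational(3293, 1058) ≈ 3.1125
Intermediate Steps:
Mul(Add(3105, Function('P')(-47, -32)), Pow(Add(-2638, 3696), -1)) = Mul(Add(3105, Mul(-4, -47)), Pow(Add(-2638, 3696), -1)) = Mul(Add(3105, 188), Pow(1058, -1)) = Mul(3293, Rational(1, 1058)) = Rational(3293, 1058)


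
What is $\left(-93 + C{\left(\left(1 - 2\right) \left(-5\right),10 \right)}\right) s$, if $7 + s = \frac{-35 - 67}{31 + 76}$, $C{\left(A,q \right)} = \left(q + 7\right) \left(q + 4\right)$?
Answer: $- \frac{123395}{107} \approx -1153.2$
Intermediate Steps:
$C{\left(A,q \right)} = \left(4 + q\right) \left(7 + q\right)$ ($C{\left(A,q \right)} = \left(7 + q\right) \left(4 + q\right) = \left(4 + q\right) \left(7 + q\right)$)
$s = - \frac{851}{107}$ ($s = -7 + \frac{-35 - 67}{31 + 76} = -7 - \frac{102}{107} = - \frac{851}{107} \approx -7.9533$)
$\left(-93 + C{\left(\left(1 - 2\right) \left(-5\right),10 \right)}\right) s = \left(-93 + \left(28 + 10^{2} + 11 \cdot 10\right)\right) \left(- \frac{851}{107}\right) = \left(-93 + \left(28 + 100 + 110\right)\right) \left(- \frac{851}{107}\right) = \left(-93 + 238\right) \left(- \frac{851}{107}\right) = 145 \left(- \frac{851}{107}\right) = - \frac{123395}{107}$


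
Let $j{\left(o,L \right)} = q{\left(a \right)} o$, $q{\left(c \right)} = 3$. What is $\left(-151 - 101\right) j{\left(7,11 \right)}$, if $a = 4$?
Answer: $-5292$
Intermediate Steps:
$j{\left(o,L \right)} = 3 o$
$\left(-151 - 101\right) j{\left(7,11 \right)} = \left(-151 - 101\right) 3 \cdot 7 = \left(-252\right) 21 = -5292$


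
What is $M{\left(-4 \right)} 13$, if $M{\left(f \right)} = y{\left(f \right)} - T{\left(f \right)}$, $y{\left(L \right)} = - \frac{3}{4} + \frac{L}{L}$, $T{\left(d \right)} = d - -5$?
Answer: $- \frac{39}{4} \approx -9.75$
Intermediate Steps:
$T{\left(d \right)} = 5 + d$ ($T{\left(d \right)} = d + 5 = 5 + d$)
$y{\left(L \right)} = \frac{1}{4}$ ($y{\left(L \right)} = \left(-3\right) \frac{1}{4} + 1 = - \frac{3}{4} + 1 = \frac{1}{4}$)
$M{\left(f \right)} = - \frac{19}{4} - f$ ($M{\left(f \right)} = \frac{1}{4} - \left(5 + f\right) = - \frac{19}{4} - f$)
$M{\left(-4 \right)} 13 = \left(- \frac{19}{4} - -4\right) 13 = \left(- \frac{19}{4} + 4\right) 13 = \left(- \frac{3}{4}\right) 13 = - \frac{39}{4}$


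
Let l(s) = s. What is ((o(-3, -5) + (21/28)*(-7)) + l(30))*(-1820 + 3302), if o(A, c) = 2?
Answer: 79287/2 ≈ 39644.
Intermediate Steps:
((o(-3, -5) + (21/28)*(-7)) + l(30))*(-1820 + 3302) = ((2 + (21/28)*(-7)) + 30)*(-1820 + 3302) = ((2 + (21*(1/28))*(-7)) + 30)*1482 = ((2 + (¾)*(-7)) + 30)*1482 = ((2 - 21/4) + 30)*1482 = (-13/4 + 30)*1482 = (107/4)*1482 = 79287/2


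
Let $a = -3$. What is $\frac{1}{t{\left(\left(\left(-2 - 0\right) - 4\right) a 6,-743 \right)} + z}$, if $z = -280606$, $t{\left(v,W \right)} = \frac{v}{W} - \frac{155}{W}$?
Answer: $- \frac{743}{208490211} \approx -3.5637 \cdot 10^{-6}$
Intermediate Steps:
$t{\left(v,W \right)} = - \frac{155}{W} + \frac{v}{W}$
$\frac{1}{t{\left(\left(\left(-2 - 0\right) - 4\right) a 6,-743 \right)} + z} = \frac{1}{\frac{-155 + \left(\left(-2 - 0\right) - 4\right) \left(\left(-3\right) 6\right)}{-743} - 280606} = \frac{1}{- \frac{-155 + \left(\left(-2 + 0\right) - 4\right) \left(-18\right)}{743} - 280606} = \frac{1}{- \frac{-155 + \left(-2 - 4\right) \left(-18\right)}{743} - 280606} = \frac{1}{- \frac{-155 - -108}{743} - 280606} = \frac{1}{- \frac{-155 + 108}{743} - 280606} = \frac{1}{\left(- \frac{1}{743}\right) \left(-47\right) - 280606} = \frac{1}{\frac{47}{743} - 280606} = \frac{1}{- \frac{208490211}{743}} = - \frac{743}{208490211}$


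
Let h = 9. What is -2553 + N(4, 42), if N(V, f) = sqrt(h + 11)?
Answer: -2553 + 2*sqrt(5) ≈ -2548.5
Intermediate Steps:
N(V, f) = 2*sqrt(5) (N(V, f) = sqrt(9 + 11) = sqrt(20) = 2*sqrt(5))
-2553 + N(4, 42) = -2553 + 2*sqrt(5)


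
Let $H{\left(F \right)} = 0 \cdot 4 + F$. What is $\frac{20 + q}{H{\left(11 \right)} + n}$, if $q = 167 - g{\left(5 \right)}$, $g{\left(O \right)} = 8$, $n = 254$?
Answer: $\frac{179}{265} \approx 0.67547$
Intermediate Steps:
$H{\left(F \right)} = F$ ($H{\left(F \right)} = 0 + F = F$)
$q = 159$ ($q = 167 - 8 = 159$)
$\frac{20 + q}{H{\left(11 \right)} + n} = \frac{20 + 159}{11 + 254} = \frac{179}{265}$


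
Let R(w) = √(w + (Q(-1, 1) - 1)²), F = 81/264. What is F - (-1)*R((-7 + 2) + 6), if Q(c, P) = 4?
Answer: 27/88 + √10 ≈ 3.4691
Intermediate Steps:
F = 27/88 (F = 81*(1/264) = 27/88 ≈ 0.30682)
R(w) = √(9 + w) (R(w) = √(w + (4 - 1)²) = √(w + 3²) = √(w + 9) = √(9 + w))
F - (-1)*R((-7 + 2) + 6) = 27/88 - (-1)*√(9 + ((-7 + 2) + 6)) = 27/88 - (-1)*√(9 + (-5 + 6)) = 27/88 - (-1)*√(9 + 1) = 27/88 - (-1)*√10 = 27/88 + √10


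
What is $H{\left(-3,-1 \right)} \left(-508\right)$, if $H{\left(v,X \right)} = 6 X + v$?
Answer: $4572$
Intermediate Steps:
$H{\left(v,X \right)} = v + 6 X$
$H{\left(-3,-1 \right)} \left(-508\right) = \left(-3 + 6 \left(-1\right)\right) \left(-508\right) = \left(-3 - 6\right) \left(-508\right) = \left(-9\right) \left(-508\right) = 4572$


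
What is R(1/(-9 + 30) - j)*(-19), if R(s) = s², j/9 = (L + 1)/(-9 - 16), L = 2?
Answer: -6658816/275625 ≈ -24.159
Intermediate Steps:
j = -27/25 (j = 9*((2 + 1)/(-9 - 16)) = 9*(3/(-25)) = 9*(3*(-1/25)) = 9*(-3/25) = -27/25 ≈ -1.0800)
R(1/(-9 + 30) - j)*(-19) = (1/(-9 + 30) - 1*(-27/25))²*(-19) = (1/21 + 27/25)²*(-19) = (592/525)²*(-19) = (350464/275625)*(-19) = -6658816/275625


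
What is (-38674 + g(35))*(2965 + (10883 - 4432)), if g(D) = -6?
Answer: -364210880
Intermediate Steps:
(-38674 + g(35))*(2965 + (10883 - 4432)) = (-38674 - 6)*(2965 + (10883 - 4432)) = -38680*(2965 + 6451) = -38680*9416 = -364210880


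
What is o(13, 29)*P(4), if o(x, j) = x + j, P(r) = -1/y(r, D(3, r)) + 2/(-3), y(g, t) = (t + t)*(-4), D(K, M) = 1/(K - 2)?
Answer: -91/4 ≈ -22.750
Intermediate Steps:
D(K, M) = 1/(-2 + K)
y(g, t) = -8*t (y(g, t) = (2*t)*(-4) = -8*t)
P(r) = -13/24 (P(r) = -1/((-8/(-2 + 3))) + 2/(-3) = -1/((-8/1)) + 2*(-⅓) = -1/((-8*1)) - ⅔ = -1/(-8) - ⅔ = -1*(-⅛) - ⅔ = ⅛ - ⅔ = -13/24)
o(x, j) = j + x
o(13, 29)*P(4) = (29 + 13)*(-13/24) = 42*(-13/24) = -91/4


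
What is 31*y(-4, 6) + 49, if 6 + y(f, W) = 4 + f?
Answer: -137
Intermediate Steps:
y(f, W) = -2 + f (y(f, W) = -6 + (4 + f) = -2 + f)
31*y(-4, 6) + 49 = 31*(-2 - 4) + 49 = 31*(-6) + 49 = -186 + 49 = -137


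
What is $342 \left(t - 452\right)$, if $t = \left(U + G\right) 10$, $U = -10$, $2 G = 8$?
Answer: $-175104$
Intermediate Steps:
$G = 4$ ($G = \frac{1}{2} \cdot 8 = 4$)
$t = -60$ ($t = \left(-10 + 4\right) 10 = \left(-6\right) 10 = -60$)
$342 \left(t - 452\right) = 342 \left(-60 - 452\right) = 342 \left(-512\right) = -175104$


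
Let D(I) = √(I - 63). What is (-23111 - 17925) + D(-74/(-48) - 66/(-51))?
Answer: -41036 + I*√2503794/204 ≈ -41036.0 + 7.7566*I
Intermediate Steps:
D(I) = √(-63 + I)
(-23111 - 17925) + D(-74/(-48) - 66/(-51)) = (-23111 - 17925) + √(-63 + (-74/(-48) - 66/(-51))) = -41036 + √(-63 + (-74*(-1/48) - 66*(-1/51))) = -41036 + √(-63 + (37/24 + 22/17)) = -41036 + √(-63 + 1157/408) = -41036 + √(-24547/408) = -41036 + I*√2503794/204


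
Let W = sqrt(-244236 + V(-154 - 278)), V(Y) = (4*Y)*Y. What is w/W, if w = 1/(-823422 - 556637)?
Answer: -sqrt(125565)/346574216670 ≈ -1.0224e-9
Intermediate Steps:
V(Y) = 4*Y**2
W = 2*sqrt(125565) (W = sqrt(-244236 + 4*(-154 - 278)**2) = sqrt(-244236 + 4*(-432)**2) = sqrt(-244236 + 4*186624) = sqrt(-244236 + 746496) = sqrt(502260) = 2*sqrt(125565) ≈ 708.70)
w = -1/1380059 (w = 1/(-1380059) = -1/1380059 ≈ -7.2461e-7)
w/W = -sqrt(125565)/251130/1380059 = -sqrt(125565)/346574216670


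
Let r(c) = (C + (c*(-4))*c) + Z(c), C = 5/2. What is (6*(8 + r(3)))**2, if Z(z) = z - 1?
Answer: 19881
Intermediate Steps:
Z(z) = -1 + z
C = 5/2 (C = 5*(1/2) = 5/2 ≈ 2.5000)
r(c) = 3/2 + c - 4*c**2 (r(c) = (5/2 + (c*(-4))*c) + (-1 + c) = (5/2 + (-4*c)*c) + (-1 + c) = (5/2 - 4*c**2) + (-1 + c) = 3/2 + c - 4*c**2)
(6*(8 + r(3)))**2 = (6*(8 + (3/2 + 3 - 4*3**2)))**2 = (6*(8 + (3/2 + 3 - 4*9)))**2 = (6*(8 + (3/2 + 3 - 36)))**2 = (6*(8 - 63/2))**2 = (6*(-47/2))**2 = (-141)**2 = 19881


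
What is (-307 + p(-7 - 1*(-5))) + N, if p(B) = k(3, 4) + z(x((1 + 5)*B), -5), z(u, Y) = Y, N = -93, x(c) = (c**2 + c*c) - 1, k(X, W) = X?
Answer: -402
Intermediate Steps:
x(c) = -1 + 2*c**2 (x(c) = (c**2 + c**2) - 1 = 2*c**2 - 1 = -1 + 2*c**2)
p(B) = -2 (p(B) = 3 - 5 = -2)
(-307 + p(-7 - 1*(-5))) + N = (-307 - 2) - 93 = -309 - 93 = -402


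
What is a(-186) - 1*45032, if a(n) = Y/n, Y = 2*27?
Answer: -1396001/31 ≈ -45032.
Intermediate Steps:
Y = 54
a(n) = 54/n
a(-186) - 1*45032 = 54/(-186) - 1*45032 = 54*(-1/186) - 45032 = -9/31 - 45032 = -1396001/31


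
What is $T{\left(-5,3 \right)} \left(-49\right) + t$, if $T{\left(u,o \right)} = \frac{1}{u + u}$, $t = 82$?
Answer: $\frac{869}{10} \approx 86.9$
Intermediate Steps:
$T{\left(u,o \right)} = \frac{1}{2 u}$
$T{\left(-5,3 \right)} \left(-49\right) + t = \frac{1}{2 \left(-5\right)} \left(-49\right) + 82 = \frac{1}{2} \left(- \frac{1}{5}\right) \left(-49\right) + 82 = \left(- \frac{1}{10}\right) \left(-49\right) + 82 = \frac{49}{10} + 82 = \frac{869}{10}$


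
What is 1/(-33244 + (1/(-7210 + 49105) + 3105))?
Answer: -41895/1262673404 ≈ -3.3180e-5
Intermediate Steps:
1/(-33244 + (1/(-7210 + 49105) + 3105)) = 1/(-33244 + (1/41895 + 3105)) = 1/(-33244 + 130083976/41895) = 1/(-1262673404/41895) = -41895/1262673404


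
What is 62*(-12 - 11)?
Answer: -1426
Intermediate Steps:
62*(-12 - 11) = 62*(-23) = -1426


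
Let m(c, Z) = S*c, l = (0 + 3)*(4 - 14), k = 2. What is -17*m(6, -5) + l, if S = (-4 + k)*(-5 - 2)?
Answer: -1458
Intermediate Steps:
S = 14 (S = (-4 + 2)*(-5 - 2) = -2*(-7) = 14)
l = -30 (l = 3*(-10) = -30)
m(c, Z) = 14*c
-17*m(6, -5) + l = -238*6 - 30 = -17*84 - 30 = -1428 - 30 = -1458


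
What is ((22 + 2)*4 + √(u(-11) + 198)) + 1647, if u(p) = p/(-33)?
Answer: 1743 + √1785/3 ≈ 1757.1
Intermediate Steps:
u(p) = -p/33 (u(p) = p*(-1/33) = -p/33)
((22 + 2)*4 + √(u(-11) + 198)) + 1647 = ((22 + 2)*4 + √(-1/33*(-11) + 198)) + 1647 = (24*4 + √(⅓ + 198)) + 1647 = (96 + √(595/3)) + 1647 = (96 + √1785/3) + 1647 = 1743 + √1785/3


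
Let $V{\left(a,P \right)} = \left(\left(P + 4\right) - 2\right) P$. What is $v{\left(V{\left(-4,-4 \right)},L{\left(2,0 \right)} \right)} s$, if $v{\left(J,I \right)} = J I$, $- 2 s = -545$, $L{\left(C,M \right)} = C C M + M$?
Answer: $0$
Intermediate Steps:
$V{\left(a,P \right)} = P \left(2 + P\right)$ ($V{\left(a,P \right)} = \left(\left(4 + P\right) - 2\right) P = \left(2 + P\right) P = P \left(2 + P\right)$)
$L{\left(C,M \right)} = M + M C^{2}$ ($L{\left(C,M \right)} = C^{2} M + M = M C^{2} + M = M + M C^{2}$)
$s = \frac{545}{2}$ ($s = \left(- \frac{1}{2}\right) \left(-545\right) = \frac{545}{2} \approx 272.5$)
$v{\left(J,I \right)} = I J$
$v{\left(V{\left(-4,-4 \right)},L{\left(2,0 \right)} \right)} s = 0 \left(1 + 2^{2}\right) \left(- 4 \left(2 - 4\right)\right) \frac{545}{2} = 0 \left(1 + 4\right) \left(\left(-4\right) \left(-2\right)\right) \frac{545}{2} = 0 \cdot 5 \cdot 8 \cdot \frac{545}{2} = 0 \cdot 8 \cdot \frac{545}{2} = 0 \cdot \frac{545}{2} = 0$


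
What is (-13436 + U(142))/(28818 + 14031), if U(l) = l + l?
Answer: -4384/14283 ≈ -0.30694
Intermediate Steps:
U(l) = 2*l
(-13436 + U(142))/(28818 + 14031) = (-13436 + 2*142)/(28818 + 14031) = (-13436 + 284)/42849 = -13152*1/42849 = -4384/14283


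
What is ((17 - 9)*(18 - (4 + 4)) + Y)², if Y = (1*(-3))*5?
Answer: 4225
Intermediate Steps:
Y = -15 (Y = -3*5 = -15)
((17 - 9)*(18 - (4 + 4)) + Y)² = ((17 - 9)*(18 - (4 + 4)) - 15)² = (8*(18 - 1*8) - 15)² = (8*(18 - 8) - 15)² = (8*10 - 15)² = (80 - 15)² = 65² = 4225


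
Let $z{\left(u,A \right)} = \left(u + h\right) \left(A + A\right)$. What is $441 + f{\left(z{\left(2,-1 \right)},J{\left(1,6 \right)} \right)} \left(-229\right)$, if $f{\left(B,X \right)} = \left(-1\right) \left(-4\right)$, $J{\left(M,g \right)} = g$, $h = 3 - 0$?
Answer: $-475$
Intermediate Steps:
$h = 3$ ($h = 3 + 0 = 3$)
$z{\left(u,A \right)} = 2 A \left(3 + u\right)$ ($z{\left(u,A \right)} = \left(u + 3\right) \left(A + A\right) = \left(3 + u\right) 2 A = 2 A \left(3 + u\right)$)
$f{\left(B,X \right)} = 4$
$441 + f{\left(z{\left(2,-1 \right)},J{\left(1,6 \right)} \right)} \left(-229\right) = 441 + 4 \left(-229\right) = 441 - 916 = -475$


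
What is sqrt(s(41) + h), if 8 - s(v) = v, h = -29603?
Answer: 2*I*sqrt(7409) ≈ 172.15*I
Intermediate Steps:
s(v) = 8 - v
sqrt(s(41) + h) = sqrt((8 - 1*41) - 29603) = sqrt((8 - 41) - 29603) = sqrt(-33 - 29603) = sqrt(-29636) = 2*I*sqrt(7409)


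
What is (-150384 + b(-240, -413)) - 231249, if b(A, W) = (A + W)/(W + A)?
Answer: -381632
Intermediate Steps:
b(A, W) = 1 (b(A, W) = (A + W)/(A + W) = 1)
(-150384 + b(-240, -413)) - 231249 = (-150384 + 1) - 231249 = -150383 - 231249 = -381632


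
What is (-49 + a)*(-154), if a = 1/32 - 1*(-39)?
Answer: 24563/16 ≈ 1535.2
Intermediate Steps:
a = 1249/32 (a = 1/32 + 39 = 1249/32 ≈ 39.031)
(-49 + a)*(-154) = (-49 + 1249/32)*(-154) = -319/32*(-154) = 24563/16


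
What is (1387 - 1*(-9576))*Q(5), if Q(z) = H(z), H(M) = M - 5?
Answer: 0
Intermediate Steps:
H(M) = -5 + M
Q(z) = -5 + z
(1387 - 1*(-9576))*Q(5) = (1387 - 1*(-9576))*(-5 + 5) = (1387 + 9576)*0 = 10963*0 = 0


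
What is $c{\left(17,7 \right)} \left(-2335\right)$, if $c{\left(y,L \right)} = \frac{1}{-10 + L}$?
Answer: $\frac{2335}{3} \approx 778.33$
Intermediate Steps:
$c{\left(17,7 \right)} \left(-2335\right) = \frac{1}{-10 + 7} \left(-2335\right) = \frac{1}{-3} \left(-2335\right) = \left(- \frac{1}{3}\right) \left(-2335\right) = \frac{2335}{3}$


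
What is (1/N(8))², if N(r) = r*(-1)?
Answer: 1/64 ≈ 0.015625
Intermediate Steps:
N(r) = -r
(1/N(8))² = (1/(-1*8))² = (1/(-8))² = (-⅛)² = 1/64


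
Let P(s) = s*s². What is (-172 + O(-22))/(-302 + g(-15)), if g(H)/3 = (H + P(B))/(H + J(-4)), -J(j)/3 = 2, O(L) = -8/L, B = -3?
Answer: 236/407 ≈ 0.57985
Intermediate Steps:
J(j) = -6 (J(j) = -3*2 = -6)
P(s) = s³
g(H) = 3*(-27 + H)/(-6 + H) (g(H) = 3*((H + (-3)³)/(H - 6)) = 3*((H - 27)/(-6 + H)) = 3*((-27 + H)/(-6 + H)) = 3*(-27 + H)/(-6 + H))
(-172 + O(-22))/(-302 + g(-15)) = (-172 - 8/(-22))/(-302 + 3*(-27 - 15)/(-6 - 15)) = (-172 - 8*(-1/22))/(-302 + 3*(-42)/(-21)) = (-172 + 4/11)/(-302 + 3*(-1/21)*(-42)) = -1888/(11*(-302 + 6)) = -1888/11/(-296) = -1888/11*(-1/296) = 236/407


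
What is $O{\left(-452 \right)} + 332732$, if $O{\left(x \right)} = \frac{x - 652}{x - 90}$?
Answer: $\frac{90170924}{271} \approx 3.3273 \cdot 10^{5}$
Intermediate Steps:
$O{\left(x \right)} = \frac{-652 + x}{-90 + x}$
$O{\left(-452 \right)} + 332732 = \frac{-652 - 452}{-90 - 452} + 332732 = \frac{1}{-542} \left(-1104\right) + 332732 = \left(- \frac{1}{542}\right) \left(-1104\right) + 332732 = \frac{552}{271} + 332732 = \frac{90170924}{271}$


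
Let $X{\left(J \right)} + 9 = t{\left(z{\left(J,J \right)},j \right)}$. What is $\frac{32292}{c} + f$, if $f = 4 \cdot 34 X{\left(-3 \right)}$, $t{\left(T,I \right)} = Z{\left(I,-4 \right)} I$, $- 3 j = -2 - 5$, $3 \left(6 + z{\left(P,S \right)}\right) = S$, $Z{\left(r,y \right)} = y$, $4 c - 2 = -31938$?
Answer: $- \frac{14954299}{5988} \approx -2497.4$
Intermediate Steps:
$c = -7984$ ($c = \frac{1}{2} + \frac{1}{4} \left(-31938\right) = \frac{1}{2} - \frac{15969}{2} = -7984$)
$z{\left(P,S \right)} = -6 + \frac{S}{3}$
$j = \frac{7}{3}$ ($j = - \frac{-2 - 5}{3} = \left(- \frac{1}{3}\right) \left(-7\right) = \frac{7}{3} \approx 2.3333$)
$t{\left(T,I \right)} = - 4 I$
$X{\left(J \right)} = - \frac{55}{3}$ ($X{\left(J \right)} = -9 - \frac{28}{3} = - \frac{55}{3}$)
$f = - \frac{7480}{3}$ ($f = 4 \cdot 34 \left(- \frac{55}{3}\right) = 136 \left(- \frac{55}{3}\right) = - \frac{7480}{3} \approx -2493.3$)
$\frac{32292}{c} + f = \frac{32292}{-7984} - \frac{7480}{3} = 32292 \left(- \frac{1}{7984}\right) - \frac{7480}{3} = - \frac{8073}{1996} - \frac{7480}{3} = - \frac{14954299}{5988}$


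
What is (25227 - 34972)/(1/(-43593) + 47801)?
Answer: -424813785/2083788992 ≈ -0.20387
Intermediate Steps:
(25227 - 34972)/(1/(-43593) + 47801) = -9745/(-1/43593 + 47801) = -9745/2083788992/43593 = -9745*43593/2083788992 = -424813785/2083788992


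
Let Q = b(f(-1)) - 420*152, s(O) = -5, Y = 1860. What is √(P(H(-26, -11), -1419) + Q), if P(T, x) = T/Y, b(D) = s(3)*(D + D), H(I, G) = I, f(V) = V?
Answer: I*√55206579090/930 ≈ 252.65*I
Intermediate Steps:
b(D) = -10*D (b(D) = -5*(D + D) = -10*D)
P(T, x) = T/1860
Q = -63830 (Q = -10*(-1) - 420*152 = 10 - 63840 = -63830)
√(P(H(-26, -11), -1419) + Q) = √((1/1860)*(-26) - 63830) = √(-13/930 - 63830) = √(-59361913/930) = I*√55206579090/930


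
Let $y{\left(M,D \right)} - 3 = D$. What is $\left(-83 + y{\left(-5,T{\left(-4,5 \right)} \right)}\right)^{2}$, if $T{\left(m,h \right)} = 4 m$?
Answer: $9216$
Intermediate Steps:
$y{\left(M,D \right)} = 3 + D$
$\left(-83 + y{\left(-5,T{\left(-4,5 \right)} \right)}\right)^{2} = \left(-83 + \left(3 + 4 \left(-4\right)\right)\right)^{2} = \left(-83 + \left(3 - 16\right)\right)^{2} = \left(-83 - 13\right)^{2} = \left(-96\right)^{2} = 9216$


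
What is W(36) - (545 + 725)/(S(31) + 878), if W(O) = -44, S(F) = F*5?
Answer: -46722/1033 ≈ -45.229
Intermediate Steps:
S(F) = 5*F
W(36) - (545 + 725)/(S(31) + 878) = -44 - (545 + 725)/(5*31 + 878) = -44 - 1270/(155 + 878) = -44 - 1270/1033 = -46722/1033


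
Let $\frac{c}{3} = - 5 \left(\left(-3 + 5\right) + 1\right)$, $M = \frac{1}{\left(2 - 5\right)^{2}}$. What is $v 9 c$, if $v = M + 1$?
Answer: $-450$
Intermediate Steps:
$M = \frac{1}{9}$ ($M = \frac{1}{\left(-3\right)^{2}} = \frac{1}{9} \approx 0.11111$)
$c = -45$ ($c = 3 \left(- 5 \left(\left(-3 + 5\right) + 1\right)\right) = 3 \left(- 5 \left(2 + 1\right)\right) = 3 \left(\left(-5\right) 3\right) = 3 \left(-15\right) = -45$)
$v = \frac{10}{9}$ ($v = \frac{1}{9} + 1 = \frac{10}{9} \approx 1.1111$)
$v 9 c = \frac{10}{9} \cdot 9 \left(-45\right) = 10 \left(-45\right) = -450$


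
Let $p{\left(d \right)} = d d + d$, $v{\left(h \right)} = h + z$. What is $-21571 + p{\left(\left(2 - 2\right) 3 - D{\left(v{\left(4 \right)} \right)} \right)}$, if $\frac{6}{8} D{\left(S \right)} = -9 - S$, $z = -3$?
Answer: $- \frac{192419}{9} \approx -21380.0$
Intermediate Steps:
$v{\left(h \right)} = -3 + h$ ($v{\left(h \right)} = h - 3 = -3 + h$)
$D{\left(S \right)} = -12 - \frac{4 S}{3}$ ($D{\left(S \right)} = \frac{4 \left(-9 - S\right)}{3} = -12 - \frac{4 S}{3}$)
$p{\left(d \right)} = d + d^{2}$ ($p{\left(d \right)} = d^{2} + d = d + d^{2}$)
$-21571 + p{\left(\left(2 - 2\right) 3 - D{\left(v{\left(4 \right)} \right)} \right)} = -21571 + \left(\left(2 - 2\right) 3 - \left(-12 - \frac{4 \left(-3 + 4\right)}{3}\right)\right) \left(1 - \left(-12 - \frac{4 \left(-3 + 4\right)}{3} - \left(2 - 2\right) 3\right)\right) = -21571 + \left(0 \cdot 3 - \left(-12 - \frac{4}{3}\right)\right) \left(1 + \left(0 \cdot 3 - \left(-12 - \frac{4}{3}\right)\right)\right) = -21571 + \left(0 - \left(-12 - \frac{4}{3}\right)\right) \left(1 + \left(0 - \left(-12 - \frac{4}{3}\right)\right)\right) = -21571 + \left(0 - - \frac{40}{3}\right) \left(1 + \left(0 - - \frac{40}{3}\right)\right) = -21571 + \left(0 + \frac{40}{3}\right) \left(1 + \left(0 + \frac{40}{3}\right)\right) = -21571 + \frac{40 \left(1 + \frac{40}{3}\right)}{3} = -21571 + \frac{40}{3} \cdot \frac{43}{3} = -21571 + \frac{1720}{9} = - \frac{192419}{9}$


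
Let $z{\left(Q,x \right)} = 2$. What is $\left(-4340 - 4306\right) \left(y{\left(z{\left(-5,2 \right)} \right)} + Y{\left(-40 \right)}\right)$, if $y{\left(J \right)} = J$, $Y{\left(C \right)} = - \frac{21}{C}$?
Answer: $- \frac{436623}{20} \approx -21831.0$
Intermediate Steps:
$\left(-4340 - 4306\right) \left(y{\left(z{\left(-5,2 \right)} \right)} + Y{\left(-40 \right)}\right) = \left(-4340 - 4306\right) \left(2 - \frac{21}{-40}\right) = - 8646 \left(2 - - \frac{21}{40}\right) = - 8646 \left(2 + \frac{21}{40}\right) = \left(-8646\right) \frac{101}{40} = - \frac{436623}{20}$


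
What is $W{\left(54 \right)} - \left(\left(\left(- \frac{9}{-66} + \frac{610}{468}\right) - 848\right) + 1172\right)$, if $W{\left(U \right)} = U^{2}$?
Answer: $\frac{3334051}{1287} \approx 2590.6$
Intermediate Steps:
$W{\left(54 \right)} - \left(\left(\left(- \frac{9}{-66} + \frac{610}{468}\right) - 848\right) + 1172\right) = 54^{2} - \left(\left(\left(- \frac{9}{-66} + \frac{610}{468}\right) - 848\right) + 1172\right) = 2916 - \left(\left(\left(\left(-9\right) \left(- \frac{1}{66}\right) + 610 \cdot \frac{1}{468}\right) - 848\right) + 1172\right) = 2916 - \left(\left(\left(\frac{3}{22} + \frac{305}{234}\right) - 848\right) + 1172\right) = 2916 - \left(\left(\frac{1853}{1287} - 848\right) + 1172\right) = 2916 - \left(- \frac{1089523}{1287} + 1172\right) = 2916 - \frac{418841}{1287} = \frac{3334051}{1287}$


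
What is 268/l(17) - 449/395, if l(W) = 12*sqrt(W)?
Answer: -449/395 + 67*sqrt(17)/51 ≈ 4.2799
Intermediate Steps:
268/l(17) - 449/395 = 268/((12*sqrt(17))) - 449/395 = 268*(sqrt(17)/204) - 449*1/395 = 67*sqrt(17)/51 - 449/395 = -449/395 + 67*sqrt(17)/51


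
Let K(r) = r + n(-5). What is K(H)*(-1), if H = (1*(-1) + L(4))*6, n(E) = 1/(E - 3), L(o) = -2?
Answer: 145/8 ≈ 18.125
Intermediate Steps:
n(E) = 1/(-3 + E)
H = -18 (H = (1*(-1) - 2)*6 = (-1 - 2)*6 = -3*6 = -18)
K(r) = -⅛ + r (K(r) = r + 1/(-3 - 5) = r + 1/(-8) = r - ⅛ = -⅛ + r)
K(H)*(-1) = (-⅛ - 18)*(-1) = -145/8*(-1) = 145/8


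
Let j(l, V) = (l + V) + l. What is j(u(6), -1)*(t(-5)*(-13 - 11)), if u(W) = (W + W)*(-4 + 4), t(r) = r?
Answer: -120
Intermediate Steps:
u(W) = 0 (u(W) = (2*W)*0 = 0)
j(l, V) = V + 2*l (j(l, V) = (V + l) + l = V + 2*l)
j(u(6), -1)*(t(-5)*(-13 - 11)) = (-1 + 2*0)*(-5*(-13 - 11)) = (-1 + 0)*(-5*(-24)) = -1*120 = -120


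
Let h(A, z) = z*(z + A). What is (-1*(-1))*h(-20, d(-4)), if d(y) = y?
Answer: 96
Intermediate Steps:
h(A, z) = z*(A + z)
(-1*(-1))*h(-20, d(-4)) = (-1*(-1))*(-4*(-20 - 4)) = 1*(-4*(-24)) = 1*96 = 96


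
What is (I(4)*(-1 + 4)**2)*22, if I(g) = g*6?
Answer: 4752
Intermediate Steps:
I(g) = 6*g
(I(4)*(-1 + 4)**2)*22 = ((6*4)*(-1 + 4)**2)*22 = (24*3**2)*22 = (24*9)*22 = 216*22 = 4752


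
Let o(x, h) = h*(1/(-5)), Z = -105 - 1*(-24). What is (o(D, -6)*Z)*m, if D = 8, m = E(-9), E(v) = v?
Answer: 4374/5 ≈ 874.80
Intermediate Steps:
m = -9
Z = -81 (Z = -105 + 24 = -81)
o(x, h) = -h/5 (o(x, h) = h*(1*(-⅕)) = h*(-⅕) = -h/5)
(o(D, -6)*Z)*m = (-⅕*(-6)*(-81))*(-9) = ((6/5)*(-81))*(-9) = -486/5*(-9) = 4374/5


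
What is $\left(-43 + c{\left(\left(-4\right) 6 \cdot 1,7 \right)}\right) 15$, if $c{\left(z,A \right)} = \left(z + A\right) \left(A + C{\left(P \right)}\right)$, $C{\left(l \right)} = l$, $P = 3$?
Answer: $-3195$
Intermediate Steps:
$c{\left(z,A \right)} = \left(3 + A\right) \left(A + z\right)$ ($c{\left(z,A \right)} = \left(z + A\right) \left(A + 3\right) = \left(A + z\right) \left(3 + A\right) = \left(3 + A\right) \left(A + z\right)$)
$\left(-43 + c{\left(\left(-4\right) 6 \cdot 1,7 \right)}\right) 15 = \left(-43 + \left(7^{2} + 3 \cdot 7 + 3 \left(-4\right) 6 \cdot 1 + 7 \left(-4\right) 6 \cdot 1\right)\right) 15 = \left(-43 + \left(49 + 21 + 3 \left(\left(-24\right) 1\right) + 7 \left(\left(-24\right) 1\right)\right)\right) 15 = \left(-43 + \left(49 + 21 + 3 \left(-24\right) + 7 \left(-24\right)\right)\right) 15 = \left(-43 + \left(49 + 21 - 72 - 168\right)\right) 15 = \left(-43 - 170\right) 15 = \left(-213\right) 15 = -3195$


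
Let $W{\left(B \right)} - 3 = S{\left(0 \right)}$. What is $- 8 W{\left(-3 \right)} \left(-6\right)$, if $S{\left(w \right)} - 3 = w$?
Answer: $288$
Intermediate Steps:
$S{\left(w \right)} = 3 + w$
$W{\left(B \right)} = 6$ ($W{\left(B \right)} = 3 + \left(3 + 0\right) = 3 + 3 = 6$)
$- 8 W{\left(-3 \right)} \left(-6\right) = \left(-8\right) 6 \left(-6\right) = \left(-48\right) \left(-6\right) = 288$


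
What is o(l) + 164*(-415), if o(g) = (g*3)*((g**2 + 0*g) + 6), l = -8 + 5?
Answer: -68195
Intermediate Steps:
l = -3
o(g) = 3*g*(6 + g**2) (o(g) = (3*g)*((g**2 + 0) + 6) = (3*g)*(g**2 + 6) = (3*g)*(6 + g**2) = 3*g*(6 + g**2))
o(l) + 164*(-415) = 3*(-3)*(6 + (-3)**2) + 164*(-415) = 3*(-3)*(6 + 9) - 68060 = 3*(-3)*15 - 68060 = -135 - 68060 = -68195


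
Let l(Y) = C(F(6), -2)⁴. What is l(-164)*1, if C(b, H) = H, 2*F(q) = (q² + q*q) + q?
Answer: 16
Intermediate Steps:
F(q) = q² + q/2 (F(q) = ((q² + q*q) + q)/2 = ((q² + q²) + q)/2 = (2*q² + q)/2 = (q + 2*q²)/2 = q² + q/2)
l(Y) = 16 (l(Y) = (-2)⁴ = 16)
l(-164)*1 = 16*1 = 16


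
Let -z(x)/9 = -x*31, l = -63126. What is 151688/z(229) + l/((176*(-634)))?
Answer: 10479568529/3564606672 ≈ 2.9399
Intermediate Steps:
z(x) = 279*x (z(x) = -9*(-x)*31 = -(-279)*x = 279*x)
151688/z(229) + l/((176*(-634))) = 151688/((279*229)) - 63126/(176*(-634)) = 151688/63891 - 63126/(-111584) = 151688*(1/63891) - 63126*(-1/111584) = 151688/63891 + 31563/55792 = 10479568529/3564606672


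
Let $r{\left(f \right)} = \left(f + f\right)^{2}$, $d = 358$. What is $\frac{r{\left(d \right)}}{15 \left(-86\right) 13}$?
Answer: $- \frac{256328}{8385} \approx -30.57$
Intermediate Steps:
$r{\left(f \right)} = 4 f^{2}$ ($r{\left(f \right)} = \left(2 f\right)^{2} = 4 f^{2}$)
$\frac{r{\left(d \right)}}{15 \left(-86\right) 13} = \frac{4 \cdot 358^{2}}{15 \left(-86\right) 13} = \frac{4 \cdot 128164}{\left(-1290\right) 13} = \frac{512656}{-16770} = 512656 \left(- \frac{1}{16770}\right) = - \frac{256328}{8385}$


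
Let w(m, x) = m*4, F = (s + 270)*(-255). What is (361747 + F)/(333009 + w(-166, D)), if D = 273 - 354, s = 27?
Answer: 286012/332345 ≈ 0.86059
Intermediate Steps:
D = -81
F = -75735 (F = (27 + 270)*(-255) = 297*(-255) = -75735)
w(m, x) = 4*m
(361747 + F)/(333009 + w(-166, D)) = (361747 - 75735)/(333009 + 4*(-166)) = 286012/(333009 - 664) = 286012/332345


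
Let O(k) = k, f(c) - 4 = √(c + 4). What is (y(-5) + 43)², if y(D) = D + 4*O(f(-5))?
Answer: 2900 + 432*I ≈ 2900.0 + 432.0*I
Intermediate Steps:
f(c) = 4 + √(4 + c) (f(c) = 4 + √(c + 4) = 4 + √(4 + c))
y(D) = 16 + D + 4*I (y(D) = D + 4*(4 + √(4 - 5)) = D + 4*(4 + √(-1)) = D + 4*(4 + I) = D + (16 + 4*I) = 16 + D + 4*I)
(y(-5) + 43)² = ((16 - 5 + 4*I) + 43)² = ((11 + 4*I) + 43)² = (54 + 4*I)²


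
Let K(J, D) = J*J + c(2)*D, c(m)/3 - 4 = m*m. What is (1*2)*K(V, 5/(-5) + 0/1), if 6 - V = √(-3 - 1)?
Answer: 16 - 48*I ≈ 16.0 - 48.0*I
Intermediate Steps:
c(m) = 12 + 3*m² (c(m) = 12 + 3*(m*m) = 12 + 3*m²)
V = 6 - 2*I (V = 6 - √(-3 - 1) = 6 - √(-4) = 6 - 2*I ≈ 6.0 - 2.0*I)
K(J, D) = J² + 24*D (K(J, D) = J*J + (12 + 3*2²)*D = J² + (12 + 3*4)*D = J² + (12 + 12)*D = J² + 24*D)
(1*2)*K(V, 5/(-5) + 0/1) = (1*2)*((6 - 2*I)² + 24*(5/(-5) + 0/1)) = 2*((6 - 2*I)² + 24*(5*(-⅕) + 0*1)) = 2*((6 - 2*I)² + 24*(-1 + 0)) = 2*((6 - 2*I)² + 24*(-1)) = 2*((6 - 2*I)² - 24) = 2*(-24 + (6 - 2*I)²) = -48 + 2*(6 - 2*I)²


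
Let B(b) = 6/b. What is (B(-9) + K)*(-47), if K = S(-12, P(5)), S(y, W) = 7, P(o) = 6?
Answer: -893/3 ≈ -297.67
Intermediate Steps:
K = 7
(B(-9) + K)*(-47) = (6/(-9) + 7)*(-47) = (6*(-⅑) + 7)*(-47) = (-⅔ + 7)*(-47) = (19/3)*(-47) = -893/3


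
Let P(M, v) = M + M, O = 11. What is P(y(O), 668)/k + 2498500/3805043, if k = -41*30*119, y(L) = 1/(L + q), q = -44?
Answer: 548558513413/835416215865 ≈ 0.65663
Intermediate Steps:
y(L) = 1/(-44 + L) (y(L) = 1/(L - 44) = 1/(-44 + L))
k = -146370 (k = -1230*119 = -146370)
P(M, v) = 2*M
P(y(O), 668)/k + 2498500/3805043 = (2/(-44 + 11))/(-146370) + 2498500/3805043 = (2/(-33))*(-1/146370) + 2498500*(1/3805043) = (2*(-1/33))*(-1/146370) + 2498500/3805043 = -2/33*(-1/146370) + 2498500/3805043 = 1/2415105 + 2498500/3805043 = 548558513413/835416215865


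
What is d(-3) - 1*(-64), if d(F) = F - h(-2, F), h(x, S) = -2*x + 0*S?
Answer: 57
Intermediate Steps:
h(x, S) = -2*x (h(x, S) = -2*x + 0 = -2*x)
d(F) = -4 + F (d(F) = F - (-2)*(-2) = F - 1*4 = F - 4 = -4 + F)
d(-3) - 1*(-64) = (-4 - 3) - 1*(-64) = -7 + 64 = 57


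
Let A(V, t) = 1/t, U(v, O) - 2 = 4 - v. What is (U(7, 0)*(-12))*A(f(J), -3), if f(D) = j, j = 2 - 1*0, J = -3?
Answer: -4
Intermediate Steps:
U(v, O) = 6 - v (U(v, O) = 2 + (4 - v) = 6 - v)
j = 2 (j = 2 + 0 = 2)
f(D) = 2
(U(7, 0)*(-12))*A(f(J), -3) = ((6 - 1*7)*(-12))/(-3) = ((6 - 7)*(-12))*(-⅓) = -1*(-12)*(-⅓) = 12*(-⅓) = -4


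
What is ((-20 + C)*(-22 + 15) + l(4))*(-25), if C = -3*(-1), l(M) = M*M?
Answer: -3375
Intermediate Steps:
l(M) = M²
C = 3
((-20 + C)*(-22 + 15) + l(4))*(-25) = ((-20 + 3)*(-22 + 15) + 4²)*(-25) = (-17*(-7) + 16)*(-25) = (119 + 16)*(-25) = 135*(-25) = -3375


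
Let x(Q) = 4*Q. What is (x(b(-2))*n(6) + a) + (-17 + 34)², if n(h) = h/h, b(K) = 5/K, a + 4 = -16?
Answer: 259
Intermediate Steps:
a = -20 (a = -4 - 16 = -20)
n(h) = 1
(x(b(-2))*n(6) + a) + (-17 + 34)² = ((4*(5/(-2)))*1 - 20) + (-17 + 34)² = ((4*(5*(-½)))*1 - 20) + 17² = ((4*(-5/2))*1 - 20) + 289 = (-10*1 - 20) + 289 = (-10 - 20) + 289 = -30 + 289 = 259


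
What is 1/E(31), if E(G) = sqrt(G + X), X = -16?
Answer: sqrt(15)/15 ≈ 0.25820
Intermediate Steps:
E(G) = sqrt(-16 + G) (E(G) = sqrt(G - 16) = sqrt(-16 + G))
1/E(31) = 1/(sqrt(-16 + 31)) = 1/(sqrt(15)) = sqrt(15)/15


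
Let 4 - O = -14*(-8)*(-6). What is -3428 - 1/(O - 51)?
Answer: -2142501/625 ≈ -3428.0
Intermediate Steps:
O = 676 (O = 4 - (-14*(-8))*(-6) = 4 - 112*(-6) = 4 - 1*(-672) = 4 + 672 = 676)
-3428 - 1/(O - 51) = -3428 - 1/(676 - 51) = -3428 - 1/625 = -2142501/625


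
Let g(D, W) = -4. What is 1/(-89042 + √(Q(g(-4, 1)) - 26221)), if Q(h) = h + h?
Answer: -89042/7928503993 - I*√26229/7928503993 ≈ -1.1231e-5 - 2.0427e-8*I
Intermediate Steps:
Q(h) = 2*h
1/(-89042 + √(Q(g(-4, 1)) - 26221)) = 1/(-89042 + √(2*(-4) - 26221)) = 1/(-89042 + √(-8 - 26221)) = 1/(-89042 + √(-26229)) = 1/(-89042 + I*√26229)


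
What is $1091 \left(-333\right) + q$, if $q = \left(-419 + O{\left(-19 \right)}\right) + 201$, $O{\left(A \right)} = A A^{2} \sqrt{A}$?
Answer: $-363521 - 6859 i \sqrt{19} \approx -3.6352 \cdot 10^{5} - 29898.0 i$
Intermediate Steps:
$O{\left(A \right)} = A^{\frac{7}{2}}$ ($O{\left(A \right)} = A^{3} \sqrt{A} = A^{\frac{7}{2}}$)
$q = -218 - 6859 i \sqrt{19}$ ($q = \left(-419 + \left(-19\right)^{\frac{7}{2}}\right) + 201 = \left(-419 - 6859 i \sqrt{19}\right) + 201 = -218 - 6859 i \sqrt{19} \approx -218.0 - 29898.0 i$)
$1091 \left(-333\right) + q = 1091 \left(-333\right) - \left(218 + 6859 i \sqrt{19}\right) = -363303 - \left(218 + 6859 i \sqrt{19}\right) = -363521 - 6859 i \sqrt{19}$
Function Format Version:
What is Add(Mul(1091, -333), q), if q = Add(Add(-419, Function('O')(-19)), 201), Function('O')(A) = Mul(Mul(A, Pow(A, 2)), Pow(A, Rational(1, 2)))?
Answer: Add(-363521, Mul(-6859, I, Pow(19, Rational(1, 2)))) ≈ Add(-3.6352e+5, Mul(-29898., I))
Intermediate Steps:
Function('O')(A) = Pow(A, Rational(7, 2)) (Function('O')(A) = Mul(Pow(A, 3), Pow(A, Rational(1, 2))) = Pow(A, Rational(7, 2)))
q = Add(-218, Mul(-6859, I, Pow(19, Rational(1, 2)))) (q = Add(Add(-419, Pow(-19, Rational(7, 2))), 201) = Add(Add(-419, Mul(-6859, I, Pow(19, Rational(1, 2)))), 201) = Add(-218, Mul(-6859, I, Pow(19, Rational(1, 2)))) ≈ Add(-218.00, Mul(-29898., I)))
Add(Mul(1091, -333), q) = Add(Mul(1091, -333), Add(-218, Mul(-6859, I, Pow(19, Rational(1, 2))))) = Add(-363303, Add(-218, Mul(-6859, I, Pow(19, Rational(1, 2))))) = Add(-363521, Mul(-6859, I, Pow(19, Rational(1, 2))))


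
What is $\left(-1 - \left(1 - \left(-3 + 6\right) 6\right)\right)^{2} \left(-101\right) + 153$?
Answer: $-25703$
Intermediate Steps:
$\left(-1 - \left(1 - \left(-3 + 6\right) 6\right)\right)^{2} \left(-101\right) + 153 = \left(-1 + \left(3 \cdot 6 - 1\right)\right)^{2} \left(-101\right) + 153 = \left(-1 + \left(18 - 1\right)\right)^{2} \left(-101\right) + 153 = \left(-1 + 17\right)^{2} \left(-101\right) + 153 = 16^{2} \left(-101\right) + 153 = 256 \left(-101\right) + 153 = -25856 + 153 = -25703$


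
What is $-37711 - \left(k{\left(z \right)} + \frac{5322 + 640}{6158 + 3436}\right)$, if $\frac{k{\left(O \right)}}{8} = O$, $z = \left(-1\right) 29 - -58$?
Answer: $- \frac{182015552}{4797} \approx -37944.0$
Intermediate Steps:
$z = 29$ ($z = -29 + 58 = 29$)
$k{\left(O \right)} = 8 O$
$-37711 - \left(k{\left(z \right)} + \frac{5322 + 640}{6158 + 3436}\right) = -37711 - \left(8 \cdot 29 + \frac{5322 + 640}{6158 + 3436}\right) = -37711 - \left(232 + \frac{5962}{9594}\right) = -37711 - \left(232 + 5962 \cdot \frac{1}{9594}\right) = -37711 - \left(232 + \frac{2981}{4797}\right) = -37711 - \frac{1115885}{4797} = - \frac{182015552}{4797}$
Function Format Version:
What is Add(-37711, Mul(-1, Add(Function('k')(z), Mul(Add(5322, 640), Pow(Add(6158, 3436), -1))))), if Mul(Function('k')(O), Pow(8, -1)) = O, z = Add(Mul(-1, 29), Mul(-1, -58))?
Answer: Rational(-182015552, 4797) ≈ -37944.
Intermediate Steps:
z = 29 (z = Add(-29, 58) = 29)
Function('k')(O) = Mul(8, O)
Add(-37711, Mul(-1, Add(Function('k')(z), Mul(Add(5322, 640), Pow(Add(6158, 3436), -1))))) = Add(-37711, Mul(-1, Add(Mul(8, 29), Mul(Add(5322, 640), Pow(Add(6158, 3436), -1))))) = Add(-37711, Mul(-1, Add(232, Mul(5962, Pow(9594, -1))))) = Add(-37711, Mul(-1, Add(232, Mul(5962, Rational(1, 9594))))) = Add(-37711, Mul(-1, Add(232, Rational(2981, 4797)))) = Add(-37711, Mul(-1, Rational(1115885, 4797))) = Add(-37711, Rational(-1115885, 4797)) = Rational(-182015552, 4797)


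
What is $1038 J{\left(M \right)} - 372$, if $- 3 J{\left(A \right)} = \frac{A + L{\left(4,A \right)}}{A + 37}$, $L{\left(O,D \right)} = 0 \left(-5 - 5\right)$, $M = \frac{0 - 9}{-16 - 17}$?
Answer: $- \frac{76779}{205} \approx -374.53$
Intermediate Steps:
$M = \frac{3}{11}$ ($M = - \frac{9}{-33} = \left(-9\right) \left(- \frac{1}{33}\right) = \frac{3}{11} \approx 0.27273$)
$L{\left(O,D \right)} = 0$ ($L{\left(O,D \right)} = 0 \left(-10\right) = 0$)
$J{\left(A \right)} = - \frac{A}{3 \left(37 + A\right)}$ ($J{\left(A \right)} = - \frac{\left(A + 0\right) \frac{1}{A + 37}}{3} = - \frac{A \frac{1}{37 + A}}{3} = - \frac{A}{3 \left(37 + A\right)}$)
$1038 J{\left(M \right)} - 372 = 1038 \left(\left(-1\right) \frac{3}{11} \frac{1}{111 + 3 \cdot \frac{3}{11}}\right) - 372 = 1038 \left(\left(-1\right) \frac{3}{11} \frac{1}{111 + \frac{9}{11}}\right) - 372 = 1038 \left(\left(-1\right) \frac{3}{11} \frac{1}{\frac{1230}{11}}\right) - 372 = 1038 \left(\left(-1\right) \frac{3}{11} \cdot \frac{11}{1230}\right) - 372 = 1038 \left(- \frac{1}{410}\right) - 372 = - \frac{519}{205} - 372 = - \frac{76779}{205}$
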